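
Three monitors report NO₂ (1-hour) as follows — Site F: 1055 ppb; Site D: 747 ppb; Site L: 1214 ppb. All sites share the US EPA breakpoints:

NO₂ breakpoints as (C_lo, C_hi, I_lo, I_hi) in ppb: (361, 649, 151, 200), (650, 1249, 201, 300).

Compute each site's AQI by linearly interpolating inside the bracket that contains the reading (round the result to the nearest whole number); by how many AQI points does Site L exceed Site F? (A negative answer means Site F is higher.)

26

Site F: 1055 ∈ [650, 1249] ↔ index [201, 300].
201 + (1055−650)·(300−201)/(1249−650) = 201 + 405·99/599 ≈ 267.94, so AQI = 268.
Site D: 747 ∈ [650, 1249] ↔ index [201, 300].
201 + (747−650)·(300−201)/(1249−650) = 201 + 97·99/599 ≈ 217.03, so AQI = 217.
Site L: 1214 ∈ [650, 1249] ↔ index [201, 300].
201 + (1214−650)·(300−201)/(1249−650) = 201 + 564·99/599 ≈ 294.22, so AQI = 294.
AQIs: Site F=268, Site D=217, Site L=294. Site L (294) − Site F (268) = 26.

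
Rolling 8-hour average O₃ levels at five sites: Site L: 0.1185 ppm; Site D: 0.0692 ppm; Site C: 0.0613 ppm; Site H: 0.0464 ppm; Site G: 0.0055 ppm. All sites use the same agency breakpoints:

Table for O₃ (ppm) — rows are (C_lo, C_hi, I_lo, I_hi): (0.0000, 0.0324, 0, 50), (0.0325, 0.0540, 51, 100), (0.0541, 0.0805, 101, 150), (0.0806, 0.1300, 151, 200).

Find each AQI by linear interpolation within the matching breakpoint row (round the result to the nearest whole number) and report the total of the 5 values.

523

Site L: 0.1185 ∈ [0.0806, 0.1300] ↔ index [151, 200].
151 + (0.1185−0.0806)·(200−151)/(0.1300−0.0806) = 151 + 0.0379·49/0.0494 ≈ 188.59, so AQI = 189.
Site D: 0.0692 lies in 0.0541–0.0805, so I_lo=101, I_hi=150, C_lo=0.0541, C_hi=0.0805.
(150−101)/(0.0805−0.0541) × (0.0692−0.0541) + 101 = 49/0.0264 × 0.0151 + 101 ≈ 129.03 → 129.
Site C: 0.0613 ∈ [0.0541, 0.0805] ↔ index [101, 150].
101 + (0.0613−0.0541)·(150−101)/(0.0805−0.0541) = 101 + 0.0072·49/0.0264 ≈ 114.36, so AQI = 114.
Site H: row 0.0325–0.0540 (AQI 51–100). (100−51)·(0.0464−0.0325)/(0.0540−0.0325) + 51 = 49·0.0139/0.0215 + 51 ≈ 82.68 → 83.
Site G: row 0.0000–0.0324 (AQI 0–50). (50−0)·(0.0055−0.0000)/(0.0324−0.0000) + 0 = 50·0.0055/0.0324 + 0 ≈ 8.49 → 8.
AQIs: Site L=189, Site D=129, Site C=114, Site H=83, Site G=8. Sum = 189 + 129 + 114 + 83 + 8 = 523.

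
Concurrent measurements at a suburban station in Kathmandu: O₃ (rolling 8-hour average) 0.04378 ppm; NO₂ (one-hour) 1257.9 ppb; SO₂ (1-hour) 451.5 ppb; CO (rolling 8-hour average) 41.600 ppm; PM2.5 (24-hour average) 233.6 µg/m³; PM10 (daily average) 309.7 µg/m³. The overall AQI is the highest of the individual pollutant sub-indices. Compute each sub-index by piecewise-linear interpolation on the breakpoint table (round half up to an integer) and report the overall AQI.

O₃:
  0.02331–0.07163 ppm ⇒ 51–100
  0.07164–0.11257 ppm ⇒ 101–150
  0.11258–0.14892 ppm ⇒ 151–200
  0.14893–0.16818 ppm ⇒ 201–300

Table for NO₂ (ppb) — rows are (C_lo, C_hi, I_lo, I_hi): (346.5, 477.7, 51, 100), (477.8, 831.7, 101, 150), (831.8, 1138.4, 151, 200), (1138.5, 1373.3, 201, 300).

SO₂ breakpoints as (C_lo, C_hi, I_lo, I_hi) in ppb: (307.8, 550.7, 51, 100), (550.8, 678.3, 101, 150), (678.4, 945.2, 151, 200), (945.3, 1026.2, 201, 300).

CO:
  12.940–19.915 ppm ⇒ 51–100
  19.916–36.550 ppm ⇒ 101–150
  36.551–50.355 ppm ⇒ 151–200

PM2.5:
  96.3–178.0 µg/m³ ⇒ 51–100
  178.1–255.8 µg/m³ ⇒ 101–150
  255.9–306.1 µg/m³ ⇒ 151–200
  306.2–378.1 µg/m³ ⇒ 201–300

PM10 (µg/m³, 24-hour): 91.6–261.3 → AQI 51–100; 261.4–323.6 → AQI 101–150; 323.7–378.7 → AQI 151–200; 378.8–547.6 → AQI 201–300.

O₃: row 0.02331–0.07163 (AQI 51–100). (100−51)·(0.04378−0.02331)/(0.07163−0.02331) + 51 = 49·0.02047/0.04832 + 51 ≈ 71.76 → 72.
NO₂ 1257.9: bracket 1138.5–1373.3 → index 201–300; slope 99/234.8, offset 119.4.
AQI = 201 + 99/234.8·119.4 ≈ 251.34 ⇒ 251.
SO₂: 451.5 lies in 307.8–550.7, so I_lo=51, I_hi=100, C_lo=307.8, C_hi=550.7.
(100−51)/(550.7−307.8) × (451.5−307.8) + 51 = 49/242.9 × 143.7 + 51 ≈ 79.99 → 80.
CO: row 36.551–50.355 (AQI 151–200). (200−151)·(41.600−36.551)/(50.355−36.551) + 151 = 49·5.049/13.804 + 151 ≈ 168.92 → 169.
PM2.5: 233.6 ∈ [178.1, 255.8] ↔ index [101, 150].
101 + (233.6−178.1)·(150−101)/(255.8−178.1) = 101 + 55.5·49/77.7 ≈ 136.00, so AQI = 136.
PM10: 309.7 ∈ [261.4, 323.6] ↔ index [101, 150].
101 + (309.7−261.4)·(150−101)/(323.6−261.4) = 101 + 48.3·49/62.2 ≈ 139.05, so AQI = 139.
Sub-indices: O₃→72, NO₂→251, SO₂→80, CO→169, PM2.5→136, PM10→139. Overall AQI = max = 251; dominant pollutant is NO₂.

251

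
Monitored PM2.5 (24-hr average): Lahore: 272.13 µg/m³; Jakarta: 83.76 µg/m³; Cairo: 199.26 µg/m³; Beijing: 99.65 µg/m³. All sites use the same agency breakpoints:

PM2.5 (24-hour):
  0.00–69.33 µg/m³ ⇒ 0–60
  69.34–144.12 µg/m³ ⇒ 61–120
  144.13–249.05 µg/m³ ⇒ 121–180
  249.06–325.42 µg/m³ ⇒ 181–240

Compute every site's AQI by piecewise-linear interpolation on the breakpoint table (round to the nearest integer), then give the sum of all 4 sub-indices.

Lahore: 272.13 ∈ [249.06, 325.42] ↔ index [181, 240].
181 + (272.13−249.06)·(240−181)/(325.42−249.06) = 181 + 23.07·59/76.36 ≈ 198.83, so AQI = 199.
Jakarta: 83.76 lies in 69.34–144.12, so I_lo=61, I_hi=120, C_lo=69.34, C_hi=144.12.
(120−61)/(144.12−69.34) × (83.76−69.34) + 61 = 59/74.78 × 14.42 + 61 ≈ 72.38 → 72.
Cairo: 199.26 lies in 144.13–249.05, so I_lo=121, I_hi=180, C_lo=144.13, C_hi=249.05.
(180−121)/(249.05−144.13) × (199.26−144.13) + 121 = 59/104.92 × 55.13 + 121 ≈ 152.00 → 152.
Beijing: 99.65 lies in 69.34–144.12, so I_lo=61, I_hi=120, C_lo=69.34, C_hi=144.12.
(120−61)/(144.12−69.34) × (99.65−69.34) + 61 = 59/74.78 × 30.31 + 61 ≈ 84.91 → 85.
AQIs: Lahore=199, Jakarta=72, Cairo=152, Beijing=85. Sum = 199 + 72 + 152 + 85 = 508.

508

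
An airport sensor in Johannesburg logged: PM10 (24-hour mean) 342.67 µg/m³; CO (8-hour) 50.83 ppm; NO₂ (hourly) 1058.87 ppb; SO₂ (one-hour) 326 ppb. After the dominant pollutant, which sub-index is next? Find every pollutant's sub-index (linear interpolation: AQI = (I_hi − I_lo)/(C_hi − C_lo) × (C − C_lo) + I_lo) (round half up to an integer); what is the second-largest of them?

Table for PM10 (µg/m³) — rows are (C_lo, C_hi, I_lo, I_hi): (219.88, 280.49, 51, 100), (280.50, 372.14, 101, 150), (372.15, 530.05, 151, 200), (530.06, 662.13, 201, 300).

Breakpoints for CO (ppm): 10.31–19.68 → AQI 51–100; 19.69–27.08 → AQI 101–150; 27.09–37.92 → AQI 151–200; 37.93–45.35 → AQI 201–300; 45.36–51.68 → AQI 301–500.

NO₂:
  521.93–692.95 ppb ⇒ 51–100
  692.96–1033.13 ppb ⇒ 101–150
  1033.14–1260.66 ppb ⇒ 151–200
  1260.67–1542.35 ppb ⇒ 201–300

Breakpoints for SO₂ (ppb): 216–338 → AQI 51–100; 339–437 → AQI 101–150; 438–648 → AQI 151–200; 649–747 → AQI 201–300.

PM10: 342.67 lies in 280.50–372.14, so I_lo=101, I_hi=150, C_lo=280.50, C_hi=372.14.
(150−101)/(372.14−280.50) × (342.67−280.50) + 101 = 49/91.64 × 62.17 + 101 ≈ 134.24 → 134.
CO 50.83: bracket 45.36–51.68 → index 301–500; slope 199/6.32, offset 5.47.
AQI = 301 + 199/6.32·5.47 ≈ 473.24 ⇒ 473.
NO₂ 1058.87: bracket 1033.14–1260.66 → index 151–200; slope 49/227.52, offset 25.73.
AQI = 151 + 49/227.52·25.73 ≈ 156.54 ⇒ 157.
SO₂: 326 lies in 216–338, so I_lo=51, I_hi=100, C_lo=216, C_hi=338.
(100−51)/(338−216) × (326−216) + 51 = 49/122 × 110 + 51 ≈ 95.18 → 95.
Sub-indices: PM10→134, CO→473, NO₂→157, SO₂→95. Ranked high→low: 473, 157, 134, 95. Second-highest sub-index = 157.

157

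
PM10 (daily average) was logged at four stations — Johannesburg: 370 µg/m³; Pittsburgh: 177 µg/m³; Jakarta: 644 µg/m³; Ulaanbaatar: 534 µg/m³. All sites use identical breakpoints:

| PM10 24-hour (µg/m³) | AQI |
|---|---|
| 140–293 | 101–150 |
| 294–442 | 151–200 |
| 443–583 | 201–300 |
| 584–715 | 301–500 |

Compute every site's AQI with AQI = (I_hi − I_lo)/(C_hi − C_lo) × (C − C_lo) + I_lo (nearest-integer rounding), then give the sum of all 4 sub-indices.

946

Johannesburg: 370 ∈ [294, 442] ↔ index [151, 200].
151 + (370−294)·(200−151)/(442−294) = 151 + 76·49/148 ≈ 176.16, so AQI = 176.
Pittsburgh: row 140–293 (AQI 101–150). (150−101)·(177−140)/(293−140) + 101 = 49·37/153 + 101 ≈ 112.85 → 113.
Jakarta 644: bracket 584–715 → index 301–500; slope 199/131, offset 60.
AQI = 301 + 199/131·60 ≈ 392.15 ⇒ 392.
Ulaanbaatar: row 443–583 (AQI 201–300). (300−201)·(534−443)/(583−443) + 201 = 99·91/140 + 201 ≈ 265.35 → 265.
AQIs: Johannesburg=176, Pittsburgh=113, Jakarta=392, Ulaanbaatar=265. Sum = 176 + 113 + 392 + 265 = 946.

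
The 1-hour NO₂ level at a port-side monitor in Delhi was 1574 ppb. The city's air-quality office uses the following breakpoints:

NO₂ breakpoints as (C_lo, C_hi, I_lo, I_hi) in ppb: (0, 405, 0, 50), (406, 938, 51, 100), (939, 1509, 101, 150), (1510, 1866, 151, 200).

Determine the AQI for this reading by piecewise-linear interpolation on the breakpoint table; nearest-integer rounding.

160

NO₂: 1574 lies in 1510–1866, so I_lo=151, I_hi=200, C_lo=1510, C_hi=1866.
(200−151)/(1866−1510) × (1574−1510) + 151 = 49/356 × 64 + 151 ≈ 159.81 → 160.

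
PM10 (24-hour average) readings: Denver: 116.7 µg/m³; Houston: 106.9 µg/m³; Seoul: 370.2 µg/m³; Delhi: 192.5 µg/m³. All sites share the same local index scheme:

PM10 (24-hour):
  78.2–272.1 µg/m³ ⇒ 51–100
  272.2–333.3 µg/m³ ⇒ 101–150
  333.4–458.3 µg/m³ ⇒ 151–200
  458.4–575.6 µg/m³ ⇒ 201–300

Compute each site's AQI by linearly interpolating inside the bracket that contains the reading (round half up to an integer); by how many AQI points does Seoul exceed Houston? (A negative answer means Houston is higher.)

107

Denver: row 78.2–272.1 (AQI 51–100). (100−51)·(116.7−78.2)/(272.1−78.2) + 51 = 49·38.5/193.9 + 51 ≈ 60.73 → 61.
Houston: row 78.2–272.1 (AQI 51–100). (100−51)·(106.9−78.2)/(272.1−78.2) + 51 = 49·28.7/193.9 + 51 ≈ 58.25 → 58.
Seoul: 370.2 lies in 333.4–458.3, so I_lo=151, I_hi=200, C_lo=333.4, C_hi=458.3.
(200−151)/(458.3−333.4) × (370.2−333.4) + 151 = 49/124.9 × 36.8 + 151 ≈ 165.44 → 165.
Delhi: row 78.2–272.1 (AQI 51–100). (100−51)·(192.5−78.2)/(272.1−78.2) + 51 = 49·114.3/193.9 + 51 ≈ 79.88 → 80.
AQIs: Denver=61, Houston=58, Seoul=165, Delhi=80. Seoul (165) − Houston (58) = 107.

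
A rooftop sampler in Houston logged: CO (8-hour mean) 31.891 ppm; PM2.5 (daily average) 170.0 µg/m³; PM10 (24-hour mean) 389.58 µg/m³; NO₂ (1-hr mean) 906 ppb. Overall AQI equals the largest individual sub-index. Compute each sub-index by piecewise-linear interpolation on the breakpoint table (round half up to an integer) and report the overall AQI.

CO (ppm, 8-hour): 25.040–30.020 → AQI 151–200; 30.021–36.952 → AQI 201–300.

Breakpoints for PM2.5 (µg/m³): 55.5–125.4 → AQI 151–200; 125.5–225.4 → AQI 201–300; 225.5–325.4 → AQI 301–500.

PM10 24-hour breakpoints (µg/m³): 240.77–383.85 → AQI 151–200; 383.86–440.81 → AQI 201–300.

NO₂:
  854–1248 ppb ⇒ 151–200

CO 31.891: bracket 30.021–36.952 → index 201–300; slope 99/6.931, offset 1.870.
AQI = 201 + 99/6.931·1.870 ≈ 227.71 ⇒ 228.
PM2.5 170.0: bracket 125.5–225.4 → index 201–300; slope 99/99.9, offset 44.5.
AQI = 201 + 99/99.9·44.5 ≈ 245.10 ⇒ 245.
PM10: 389.58 ∈ [383.86, 440.81] ↔ index [201, 300].
201 + (389.58−383.86)·(300−201)/(440.81−383.86) = 201 + 5.72·99/56.95 ≈ 210.94, so AQI = 211.
NO₂ 906: bracket 854–1248 → index 151–200; slope 49/394, offset 52.
AQI = 151 + 49/394·52 ≈ 157.47 ⇒ 157.
Sub-indices: CO→228, PM2.5→245, PM10→211, NO₂→157. Overall AQI = max = 245; dominant pollutant is PM2.5.
AQI 245: Very Unhealthy.

245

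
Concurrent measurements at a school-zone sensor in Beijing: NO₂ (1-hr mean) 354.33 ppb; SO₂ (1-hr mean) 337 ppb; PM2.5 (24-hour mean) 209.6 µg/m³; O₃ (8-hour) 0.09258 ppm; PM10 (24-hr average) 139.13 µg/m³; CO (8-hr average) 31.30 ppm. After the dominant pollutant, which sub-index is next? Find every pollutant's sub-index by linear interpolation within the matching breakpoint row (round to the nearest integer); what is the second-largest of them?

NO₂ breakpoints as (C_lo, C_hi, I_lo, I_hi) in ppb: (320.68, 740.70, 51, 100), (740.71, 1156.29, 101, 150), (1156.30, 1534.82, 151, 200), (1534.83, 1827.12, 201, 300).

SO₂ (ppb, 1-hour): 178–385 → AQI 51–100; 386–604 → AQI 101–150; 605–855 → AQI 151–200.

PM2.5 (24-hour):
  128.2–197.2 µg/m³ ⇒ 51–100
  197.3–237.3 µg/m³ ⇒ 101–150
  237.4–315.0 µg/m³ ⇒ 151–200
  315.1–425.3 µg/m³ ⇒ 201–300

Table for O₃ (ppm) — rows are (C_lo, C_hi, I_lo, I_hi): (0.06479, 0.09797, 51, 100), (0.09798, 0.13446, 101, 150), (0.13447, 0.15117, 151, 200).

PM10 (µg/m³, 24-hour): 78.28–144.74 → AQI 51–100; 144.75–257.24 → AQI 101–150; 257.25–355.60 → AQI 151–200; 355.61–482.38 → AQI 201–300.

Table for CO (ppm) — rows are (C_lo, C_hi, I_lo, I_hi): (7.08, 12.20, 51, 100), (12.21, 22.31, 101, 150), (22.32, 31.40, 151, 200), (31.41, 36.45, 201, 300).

NO₂: row 320.68–740.70 (AQI 51–100). (100−51)·(354.33−320.68)/(740.70−320.68) + 51 = 49·33.65/420.02 + 51 ≈ 54.93 → 55.
SO₂: 337 lies in 178–385, so I_lo=51, I_hi=100, C_lo=178, C_hi=385.
(100−51)/(385−178) × (337−178) + 51 = 49/207 × 159 + 51 ≈ 88.64 → 89.
PM2.5: 209.6 lies in 197.3–237.3, so I_lo=101, I_hi=150, C_lo=197.3, C_hi=237.3.
(150−101)/(237.3−197.3) × (209.6−197.3) + 101 = 49/40.0 × 12.3 + 101 ≈ 116.07 → 116.
O₃: row 0.06479–0.09797 (AQI 51–100). (100−51)·(0.09258−0.06479)/(0.09797−0.06479) + 51 = 49·0.02779/0.03318 + 51 ≈ 92.04 → 92.
PM10: 139.13 lies in 78.28–144.74, so I_lo=51, I_hi=100, C_lo=78.28, C_hi=144.74.
(100−51)/(144.74−78.28) × (139.13−78.28) + 51 = 49/66.46 × 60.85 + 51 ≈ 95.86 → 96.
CO: row 22.32–31.40 (AQI 151–200). (200−151)·(31.30−22.32)/(31.40−22.32) + 151 = 49·8.98/9.08 + 151 ≈ 199.46 → 199.
Sub-indices: NO₂→55, SO₂→89, PM2.5→116, O₃→92, PM10→96, CO→199. Ranked high→low: 199, 116, 96, 92, 89, 55. Second-highest sub-index = 116.

116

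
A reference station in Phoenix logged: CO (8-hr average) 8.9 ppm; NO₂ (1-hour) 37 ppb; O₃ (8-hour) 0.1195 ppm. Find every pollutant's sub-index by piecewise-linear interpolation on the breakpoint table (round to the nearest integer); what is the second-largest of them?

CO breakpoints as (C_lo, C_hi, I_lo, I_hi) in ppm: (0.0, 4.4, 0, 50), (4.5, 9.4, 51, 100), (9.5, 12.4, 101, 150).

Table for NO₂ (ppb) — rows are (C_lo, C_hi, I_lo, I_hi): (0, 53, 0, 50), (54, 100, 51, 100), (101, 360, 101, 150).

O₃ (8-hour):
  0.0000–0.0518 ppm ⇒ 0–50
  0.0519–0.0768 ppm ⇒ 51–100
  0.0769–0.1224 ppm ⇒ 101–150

CO: 8.9 lies in 4.5–9.4, so I_lo=51, I_hi=100, C_lo=4.5, C_hi=9.4.
(100−51)/(9.4−4.5) × (8.9−4.5) + 51 = 49/4.9 × 4.4 + 51 ≈ 95.00 → 95.
NO₂: 37 lies in 0–53, so I_lo=0, I_hi=50, C_lo=0, C_hi=53.
(50−0)/(53−0) × (37−0) + 0 = 50/53 × 37 + 0 ≈ 34.91 → 35.
O₃: 0.1195 ∈ [0.0769, 0.1224] ↔ index [101, 150].
101 + (0.1195−0.0769)·(150−101)/(0.1224−0.0769) = 101 + 0.0426·49/0.0455 ≈ 146.88, so AQI = 147.
Sub-indices: CO→95, NO₂→35, O₃→147. Ranked high→low: 147, 95, 35. Second-highest sub-index = 95.

95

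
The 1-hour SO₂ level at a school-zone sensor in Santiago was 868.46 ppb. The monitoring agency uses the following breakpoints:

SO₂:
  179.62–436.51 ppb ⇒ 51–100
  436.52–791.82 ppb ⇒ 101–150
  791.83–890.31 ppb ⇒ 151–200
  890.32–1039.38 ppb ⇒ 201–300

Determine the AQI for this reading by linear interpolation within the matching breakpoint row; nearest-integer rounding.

SO₂: 868.46 ∈ [791.83, 890.31] ↔ index [151, 200].
151 + (868.46−791.83)·(200−151)/(890.31−791.83) = 151 + 76.63·49/98.48 ≈ 189.13, so AQI = 189.

189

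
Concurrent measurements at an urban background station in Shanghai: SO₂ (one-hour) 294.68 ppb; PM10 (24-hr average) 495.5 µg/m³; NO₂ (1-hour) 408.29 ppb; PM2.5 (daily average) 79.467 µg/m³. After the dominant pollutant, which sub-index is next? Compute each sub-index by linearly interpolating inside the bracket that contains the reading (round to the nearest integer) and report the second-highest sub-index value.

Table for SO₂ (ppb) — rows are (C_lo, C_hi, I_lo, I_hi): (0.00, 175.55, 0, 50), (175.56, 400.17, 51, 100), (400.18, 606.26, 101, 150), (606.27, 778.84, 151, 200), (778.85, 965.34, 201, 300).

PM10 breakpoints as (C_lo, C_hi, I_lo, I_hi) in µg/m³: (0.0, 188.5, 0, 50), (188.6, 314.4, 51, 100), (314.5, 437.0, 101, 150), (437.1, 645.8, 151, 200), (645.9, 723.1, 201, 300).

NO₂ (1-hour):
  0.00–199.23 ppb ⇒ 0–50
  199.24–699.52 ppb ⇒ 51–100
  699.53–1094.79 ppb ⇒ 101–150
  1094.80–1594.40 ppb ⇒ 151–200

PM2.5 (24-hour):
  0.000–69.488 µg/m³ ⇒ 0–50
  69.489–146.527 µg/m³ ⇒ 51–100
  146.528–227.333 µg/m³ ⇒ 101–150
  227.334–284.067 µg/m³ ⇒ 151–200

77

SO₂: 294.68 ∈ [175.56, 400.17] ↔ index [51, 100].
51 + (294.68−175.56)·(100−51)/(400.17−175.56) = 51 + 119.12·49/224.61 ≈ 76.99, so AQI = 77.
PM10: row 437.1–645.8 (AQI 151–200). (200−151)·(495.5−437.1)/(645.8−437.1) + 151 = 49·58.4/208.7 + 151 ≈ 164.71 → 165.
NO₂ 408.29: bracket 199.24–699.52 → index 51–100; slope 49/500.28, offset 209.05.
AQI = 51 + 49/500.28·209.05 ≈ 71.48 ⇒ 71.
PM2.5: 79.467 lies in 69.489–146.527, so I_lo=51, I_hi=100, C_lo=69.489, C_hi=146.527.
(100−51)/(146.527−69.489) × (79.467−69.489) + 51 = 49/77.038 × 9.978 + 51 ≈ 57.35 → 57.
Sub-indices: SO₂→77, PM10→165, NO₂→71, PM2.5→57. Ranked high→low: 165, 77, 71, 57. Second-highest sub-index = 77.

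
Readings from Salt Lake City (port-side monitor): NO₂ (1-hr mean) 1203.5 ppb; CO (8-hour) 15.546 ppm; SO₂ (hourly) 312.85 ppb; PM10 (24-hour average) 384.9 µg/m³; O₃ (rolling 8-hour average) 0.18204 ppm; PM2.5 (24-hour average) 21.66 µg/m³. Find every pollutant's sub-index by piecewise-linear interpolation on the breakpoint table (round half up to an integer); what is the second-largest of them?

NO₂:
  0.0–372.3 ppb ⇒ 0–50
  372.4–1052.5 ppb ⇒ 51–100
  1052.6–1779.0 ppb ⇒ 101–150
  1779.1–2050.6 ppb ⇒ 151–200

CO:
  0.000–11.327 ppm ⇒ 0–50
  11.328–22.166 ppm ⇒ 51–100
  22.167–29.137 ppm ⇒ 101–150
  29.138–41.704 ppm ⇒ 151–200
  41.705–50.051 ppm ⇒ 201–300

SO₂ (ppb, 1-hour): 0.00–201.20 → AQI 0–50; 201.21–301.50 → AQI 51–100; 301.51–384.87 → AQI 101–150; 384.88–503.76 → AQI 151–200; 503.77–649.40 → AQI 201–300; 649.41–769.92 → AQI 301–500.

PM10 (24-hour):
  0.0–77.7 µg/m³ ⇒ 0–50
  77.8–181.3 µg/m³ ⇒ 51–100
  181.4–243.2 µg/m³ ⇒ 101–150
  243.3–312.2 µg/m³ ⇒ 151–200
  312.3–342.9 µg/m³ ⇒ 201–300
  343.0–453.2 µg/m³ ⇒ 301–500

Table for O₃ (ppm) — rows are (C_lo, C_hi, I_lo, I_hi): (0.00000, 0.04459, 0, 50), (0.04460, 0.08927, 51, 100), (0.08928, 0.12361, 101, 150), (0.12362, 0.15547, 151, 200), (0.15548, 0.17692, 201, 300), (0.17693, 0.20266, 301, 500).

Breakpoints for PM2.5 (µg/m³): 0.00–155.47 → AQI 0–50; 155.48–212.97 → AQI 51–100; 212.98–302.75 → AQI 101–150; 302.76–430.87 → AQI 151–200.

341

NO₂: row 1052.6–1779.0 (AQI 101–150). (150−101)·(1203.5−1052.6)/(1779.0−1052.6) + 101 = 49·150.9/726.4 + 101 ≈ 111.18 → 111.
CO: 15.546 ∈ [11.328, 22.166] ↔ index [51, 100].
51 + (15.546−11.328)·(100−51)/(22.166−11.328) = 51 + 4.218·49/10.838 ≈ 70.07, so AQI = 70.
SO₂: row 301.51–384.87 (AQI 101–150). (150−101)·(312.85−301.51)/(384.87−301.51) + 101 = 49·11.34/83.36 + 101 ≈ 107.67 → 108.
PM10 384.9: bracket 343.0–453.2 → index 301–500; slope 199/110.2, offset 41.9.
AQI = 301 + 199/110.2·41.9 ≈ 376.66 ⇒ 377.
O₃: 0.18204 lies in 0.17693–0.20266, so I_lo=301, I_hi=500, C_lo=0.17693, C_hi=0.20266.
(500−301)/(0.20266−0.17693) × (0.18204−0.17693) + 301 = 199/0.02573 × 0.00511 + 301 ≈ 340.52 → 341.
PM2.5: 21.66 ∈ [0.00, 155.47] ↔ index [0, 50].
0 + (21.66−0.00)·(50−0)/(155.47−0.00) = 0 + 21.66·50/155.47 ≈ 6.97, so AQI = 7.
Sub-indices: NO₂→111, CO→70, SO₂→108, PM10→377, O₃→341, PM2.5→7. Ranked high→low: 377, 341, 111, 108, 70, 7. Second-highest sub-index = 341.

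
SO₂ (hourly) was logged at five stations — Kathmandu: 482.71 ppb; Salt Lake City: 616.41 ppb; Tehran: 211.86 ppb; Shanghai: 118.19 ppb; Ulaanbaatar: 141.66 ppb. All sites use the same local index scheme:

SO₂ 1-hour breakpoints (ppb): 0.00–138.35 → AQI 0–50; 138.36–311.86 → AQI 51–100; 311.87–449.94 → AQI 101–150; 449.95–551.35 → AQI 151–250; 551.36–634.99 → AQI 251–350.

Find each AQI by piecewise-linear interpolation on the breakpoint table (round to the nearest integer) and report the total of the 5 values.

678

Kathmandu: 482.71 ∈ [449.95, 551.35] ↔ index [151, 250].
151 + (482.71−449.95)·(250−151)/(551.35−449.95) = 151 + 32.76·99/101.40 ≈ 182.98, so AQI = 183.
Salt Lake City: 616.41 ∈ [551.36, 634.99] ↔ index [251, 350].
251 + (616.41−551.36)·(350−251)/(634.99−551.36) = 251 + 65.05·99/83.63 ≈ 328.01, so AQI = 328.
Tehran 211.86: bracket 138.36–311.86 → index 51–100; slope 49/173.50, offset 73.50.
AQI = 51 + 49/173.50·73.50 ≈ 71.76 ⇒ 72.
Shanghai: 118.19 lies in 0.00–138.35, so I_lo=0, I_hi=50, C_lo=0.00, C_hi=138.35.
(50−0)/(138.35−0.00) × (118.19−0.00) + 0 = 50/138.35 × 118.19 + 0 ≈ 42.71 → 43.
Ulaanbaatar: 141.66 lies in 138.36–311.86, so I_lo=51, I_hi=100, C_lo=138.36, C_hi=311.86.
(100−51)/(311.86−138.36) × (141.66−138.36) + 51 = 49/173.50 × 3.30 + 51 ≈ 51.93 → 52.
AQIs: Kathmandu=183, Salt Lake City=328, Tehran=72, Shanghai=43, Ulaanbaatar=52. Sum = 183 + 328 + 72 + 43 + 52 = 678.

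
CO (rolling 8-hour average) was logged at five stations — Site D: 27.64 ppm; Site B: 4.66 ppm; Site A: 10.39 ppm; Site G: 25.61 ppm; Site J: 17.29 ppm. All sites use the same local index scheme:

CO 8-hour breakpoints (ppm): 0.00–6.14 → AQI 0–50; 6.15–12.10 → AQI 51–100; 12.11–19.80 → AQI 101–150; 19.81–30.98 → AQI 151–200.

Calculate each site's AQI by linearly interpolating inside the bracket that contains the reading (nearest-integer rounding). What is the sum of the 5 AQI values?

Site D 27.64: bracket 19.81–30.98 → index 151–200; slope 49/11.17, offset 7.83.
AQI = 151 + 49/11.17·7.83 ≈ 185.35 ⇒ 185.
Site B: row 0.00–6.14 (AQI 0–50). (50−0)·(4.66−0.00)/(6.14−0.00) + 0 = 50·4.66/6.14 + 0 ≈ 37.95 → 38.
Site A 10.39: bracket 6.15–12.10 → index 51–100; slope 49/5.95, offset 4.24.
AQI = 51 + 49/5.95·4.24 ≈ 85.92 ⇒ 86.
Site G: 25.61 ∈ [19.81, 30.98] ↔ index [151, 200].
151 + (25.61−19.81)·(200−151)/(30.98−19.81) = 151 + 5.80·49/11.17 ≈ 176.44, so AQI = 176.
Site J: 17.29 lies in 12.11–19.80, so I_lo=101, I_hi=150, C_lo=12.11, C_hi=19.80.
(150−101)/(19.80−12.11) × (17.29−12.11) + 101 = 49/7.69 × 5.18 + 101 ≈ 134.01 → 134.
AQIs: Site D=185, Site B=38, Site A=86, Site G=176, Site J=134. Sum = 185 + 38 + 86 + 176 + 134 = 619.

619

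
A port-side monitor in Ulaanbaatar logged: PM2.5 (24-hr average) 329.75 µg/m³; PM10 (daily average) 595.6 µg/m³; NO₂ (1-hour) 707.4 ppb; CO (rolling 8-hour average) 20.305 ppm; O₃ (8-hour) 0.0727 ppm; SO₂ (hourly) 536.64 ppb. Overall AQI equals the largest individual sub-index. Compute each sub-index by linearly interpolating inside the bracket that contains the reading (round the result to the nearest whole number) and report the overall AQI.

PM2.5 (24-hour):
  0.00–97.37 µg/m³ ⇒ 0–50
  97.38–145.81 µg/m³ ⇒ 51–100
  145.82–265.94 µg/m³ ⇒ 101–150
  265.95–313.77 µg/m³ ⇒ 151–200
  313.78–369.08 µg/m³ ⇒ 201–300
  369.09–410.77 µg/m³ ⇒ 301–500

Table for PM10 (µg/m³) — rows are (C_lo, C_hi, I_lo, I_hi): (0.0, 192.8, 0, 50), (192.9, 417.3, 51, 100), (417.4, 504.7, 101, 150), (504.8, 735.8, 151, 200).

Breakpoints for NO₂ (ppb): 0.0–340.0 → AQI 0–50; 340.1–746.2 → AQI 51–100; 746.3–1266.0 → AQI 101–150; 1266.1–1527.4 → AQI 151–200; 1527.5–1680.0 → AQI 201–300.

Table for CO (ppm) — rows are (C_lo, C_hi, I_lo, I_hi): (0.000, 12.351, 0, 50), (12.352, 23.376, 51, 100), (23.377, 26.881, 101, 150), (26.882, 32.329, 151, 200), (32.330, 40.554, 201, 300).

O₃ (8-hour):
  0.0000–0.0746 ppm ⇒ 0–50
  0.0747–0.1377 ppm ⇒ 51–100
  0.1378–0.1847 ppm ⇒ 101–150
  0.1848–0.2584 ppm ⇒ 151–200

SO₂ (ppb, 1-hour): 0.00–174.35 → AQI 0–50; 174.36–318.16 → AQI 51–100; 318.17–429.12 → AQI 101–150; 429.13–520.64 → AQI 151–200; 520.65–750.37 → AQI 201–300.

230

PM2.5: 329.75 lies in 313.78–369.08, so I_lo=201, I_hi=300, C_lo=313.78, C_hi=369.08.
(300−201)/(369.08−313.78) × (329.75−313.78) + 201 = 99/55.30 × 15.97 + 201 ≈ 229.59 → 230.
PM10: 595.6 ∈ [504.8, 735.8] ↔ index [151, 200].
151 + (595.6−504.8)·(200−151)/(735.8−504.8) = 151 + 90.8·49/231.0 ≈ 170.26, so AQI = 170.
NO₂: 707.4 ∈ [340.1, 746.2] ↔ index [51, 100].
51 + (707.4−340.1)·(100−51)/(746.2−340.1) = 51 + 367.3·49/406.1 ≈ 95.32, so AQI = 95.
CO: 20.305 ∈ [12.352, 23.376] ↔ index [51, 100].
51 + (20.305−12.352)·(100−51)/(23.376−12.352) = 51 + 7.953·49/11.024 ≈ 86.35, so AQI = 86.
O₃: row 0.0000–0.0746 (AQI 0–50). (50−0)·(0.0727−0.0000)/(0.0746−0.0000) + 0 = 50·0.0727/0.0746 + 0 ≈ 48.73 → 49.
SO₂: 536.64 lies in 520.65–750.37, so I_lo=201, I_hi=300, C_lo=520.65, C_hi=750.37.
(300−201)/(750.37−520.65) × (536.64−520.65) + 201 = 99/229.72 × 15.99 + 201 ≈ 207.89 → 208.
Sub-indices: PM2.5→230, PM10→170, NO₂→95, CO→86, O₃→49, SO₂→208. Overall AQI = max = 230; dominant pollutant is PM2.5.
AQI 230: Very Unhealthy.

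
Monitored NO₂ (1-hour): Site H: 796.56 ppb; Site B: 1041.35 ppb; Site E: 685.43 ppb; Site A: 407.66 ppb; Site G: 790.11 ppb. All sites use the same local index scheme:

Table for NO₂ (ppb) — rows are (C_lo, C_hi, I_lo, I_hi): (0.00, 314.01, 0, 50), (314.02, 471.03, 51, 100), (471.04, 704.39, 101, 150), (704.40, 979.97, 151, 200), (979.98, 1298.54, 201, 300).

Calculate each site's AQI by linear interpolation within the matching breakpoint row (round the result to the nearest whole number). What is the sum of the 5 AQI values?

Site H 796.56: bracket 704.40–979.97 → index 151–200; slope 49/275.57, offset 92.16.
AQI = 151 + 49/275.57·92.16 ≈ 167.39 ⇒ 167.
Site B: 1041.35 lies in 979.98–1298.54, so I_lo=201, I_hi=300, C_lo=979.98, C_hi=1298.54.
(300−201)/(1298.54−979.98) × (1041.35−979.98) + 201 = 99/318.56 × 61.37 + 201 ≈ 220.07 → 220.
Site E: row 471.04–704.39 (AQI 101–150). (150−101)·(685.43−471.04)/(704.39−471.04) + 101 = 49·214.39/233.35 + 101 ≈ 146.02 → 146.
Site A: row 314.02–471.03 (AQI 51–100). (100−51)·(407.66−314.02)/(471.03−314.02) + 51 = 49·93.64/157.01 + 51 ≈ 80.22 → 80.
Site G: row 704.40–979.97 (AQI 151–200). (200−151)·(790.11−704.40)/(979.97−704.40) + 151 = 49·85.71/275.57 + 151 ≈ 166.24 → 166.
AQIs: Site H=167, Site B=220, Site E=146, Site A=80, Site G=166. Sum = 167 + 220 + 146 + 80 + 166 = 779.

779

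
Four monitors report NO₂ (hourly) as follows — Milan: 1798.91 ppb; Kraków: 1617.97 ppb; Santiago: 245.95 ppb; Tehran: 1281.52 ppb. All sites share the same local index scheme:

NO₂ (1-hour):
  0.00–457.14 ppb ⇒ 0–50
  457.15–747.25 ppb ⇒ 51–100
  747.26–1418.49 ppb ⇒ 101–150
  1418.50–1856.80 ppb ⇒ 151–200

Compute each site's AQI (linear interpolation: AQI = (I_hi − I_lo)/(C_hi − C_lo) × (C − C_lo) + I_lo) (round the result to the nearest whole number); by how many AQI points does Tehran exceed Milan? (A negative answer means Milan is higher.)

Milan: row 1418.50–1856.80 (AQI 151–200). (200−151)·(1798.91−1418.50)/(1856.80−1418.50) + 151 = 49·380.41/438.30 + 151 ≈ 193.53 → 194.
Kraków 1617.97: bracket 1418.50–1856.80 → index 151–200; slope 49/438.30, offset 199.47.
AQI = 151 + 49/438.30·199.47 ≈ 173.30 ⇒ 173.
Santiago: 245.95 ∈ [0.00, 457.14] ↔ index [0, 50].
0 + (245.95−0.00)·(50−0)/(457.14−0.00) = 0 + 245.95·50/457.14 ≈ 26.90, so AQI = 27.
Tehran: row 747.26–1418.49 (AQI 101–150). (150−101)·(1281.52−747.26)/(1418.49−747.26) + 101 = 49·534.26/671.23 + 101 ≈ 140.00 → 140.
AQIs: Milan=194, Kraków=173, Santiago=27, Tehran=140. Tehran (140) − Milan (194) = -54.

-54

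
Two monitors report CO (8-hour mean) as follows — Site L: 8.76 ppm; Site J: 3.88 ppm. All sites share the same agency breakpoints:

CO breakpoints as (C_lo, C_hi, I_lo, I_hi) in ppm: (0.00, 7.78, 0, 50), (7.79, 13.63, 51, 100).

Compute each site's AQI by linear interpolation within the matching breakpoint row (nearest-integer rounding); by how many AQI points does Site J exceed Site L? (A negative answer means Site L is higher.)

Site L: row 7.79–13.63 (AQI 51–100). (100−51)·(8.76−7.79)/(13.63−7.79) + 51 = 49·0.97/5.84 + 51 ≈ 59.14 → 59.
Site J 3.88: bracket 0.00–7.78 → index 0–50; slope 50/7.78, offset 3.88.
AQI = 0 + 50/7.78·3.88 ≈ 24.94 ⇒ 25.
AQIs: Site L=59, Site J=25. Site J (25) − Site L (59) = -34.

-34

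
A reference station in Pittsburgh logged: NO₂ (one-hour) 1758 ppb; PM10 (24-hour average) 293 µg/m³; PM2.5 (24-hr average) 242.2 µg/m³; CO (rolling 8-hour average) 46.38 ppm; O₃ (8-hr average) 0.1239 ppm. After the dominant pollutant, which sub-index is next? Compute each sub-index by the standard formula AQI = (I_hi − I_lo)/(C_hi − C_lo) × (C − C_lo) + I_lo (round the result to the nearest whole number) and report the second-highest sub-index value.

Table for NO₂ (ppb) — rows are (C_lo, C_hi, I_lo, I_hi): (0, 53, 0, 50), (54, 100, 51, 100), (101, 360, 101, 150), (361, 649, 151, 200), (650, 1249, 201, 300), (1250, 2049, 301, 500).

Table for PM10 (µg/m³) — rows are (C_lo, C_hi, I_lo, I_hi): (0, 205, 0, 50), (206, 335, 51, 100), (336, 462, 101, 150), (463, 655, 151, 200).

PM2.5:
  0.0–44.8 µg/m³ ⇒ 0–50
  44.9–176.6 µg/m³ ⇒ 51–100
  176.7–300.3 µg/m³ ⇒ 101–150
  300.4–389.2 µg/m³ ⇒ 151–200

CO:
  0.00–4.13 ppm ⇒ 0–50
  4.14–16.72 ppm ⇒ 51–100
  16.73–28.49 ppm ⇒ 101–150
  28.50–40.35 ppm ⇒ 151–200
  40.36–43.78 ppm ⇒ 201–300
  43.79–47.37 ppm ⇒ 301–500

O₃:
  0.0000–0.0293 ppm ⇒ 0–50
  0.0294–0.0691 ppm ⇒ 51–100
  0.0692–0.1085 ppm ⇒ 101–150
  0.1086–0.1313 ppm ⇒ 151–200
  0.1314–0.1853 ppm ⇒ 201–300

NO₂ 1758: bracket 1250–2049 → index 301–500; slope 199/799, offset 508.
AQI = 301 + 199/799·508 ≈ 427.52 ⇒ 428.
PM10: row 206–335 (AQI 51–100). (100−51)·(293−206)/(335−206) + 51 = 49·87/129 + 51 ≈ 84.05 → 84.
PM2.5 242.2: bracket 176.7–300.3 → index 101–150; slope 49/123.6, offset 65.5.
AQI = 101 + 49/123.6·65.5 ≈ 126.97 ⇒ 127.
CO 46.38: bracket 43.79–47.37 → index 301–500; slope 199/3.58, offset 2.59.
AQI = 301 + 199/3.58·2.59 ≈ 444.97 ⇒ 445.
O₃: row 0.1086–0.1313 (AQI 151–200). (200−151)·(0.1239−0.1086)/(0.1313−0.1086) + 151 = 49·0.0153/0.0227 + 151 ≈ 184.03 → 184.
Sub-indices: NO₂→428, PM10→84, PM2.5→127, CO→445, O₃→184. Ranked high→low: 445, 428, 184, 127, 84. Second-highest sub-index = 428.

428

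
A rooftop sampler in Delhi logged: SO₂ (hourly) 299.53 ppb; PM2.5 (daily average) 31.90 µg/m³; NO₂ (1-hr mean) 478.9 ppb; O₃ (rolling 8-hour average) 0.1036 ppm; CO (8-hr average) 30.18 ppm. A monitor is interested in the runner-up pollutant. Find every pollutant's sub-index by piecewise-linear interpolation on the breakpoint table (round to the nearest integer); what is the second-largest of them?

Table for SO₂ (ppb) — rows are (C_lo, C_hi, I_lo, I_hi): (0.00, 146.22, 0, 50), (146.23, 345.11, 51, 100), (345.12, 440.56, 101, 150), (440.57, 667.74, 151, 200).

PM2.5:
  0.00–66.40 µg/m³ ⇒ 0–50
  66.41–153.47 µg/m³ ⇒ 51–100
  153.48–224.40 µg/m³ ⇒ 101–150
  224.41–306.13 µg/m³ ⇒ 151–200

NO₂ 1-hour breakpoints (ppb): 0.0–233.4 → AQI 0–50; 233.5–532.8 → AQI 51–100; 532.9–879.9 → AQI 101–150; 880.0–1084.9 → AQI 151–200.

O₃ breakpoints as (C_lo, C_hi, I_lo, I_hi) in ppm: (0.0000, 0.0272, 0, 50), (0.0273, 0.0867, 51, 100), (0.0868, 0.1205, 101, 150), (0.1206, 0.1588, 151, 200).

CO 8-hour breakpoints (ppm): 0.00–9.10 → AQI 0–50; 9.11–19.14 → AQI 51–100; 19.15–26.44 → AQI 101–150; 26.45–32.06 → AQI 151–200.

125

SO₂ 299.53: bracket 146.23–345.11 → index 51–100; slope 49/198.88, offset 153.30.
AQI = 51 + 49/198.88·153.30 ≈ 88.77 ⇒ 89.
PM2.5: 31.90 ∈ [0.00, 66.40] ↔ index [0, 50].
0 + (31.90−0.00)·(50−0)/(66.40−0.00) = 0 + 31.90·50/66.40 ≈ 24.02, so AQI = 24.
NO₂: row 233.5–532.8 (AQI 51–100). (100−51)·(478.9−233.5)/(532.8−233.5) + 51 = 49·245.4/299.3 + 51 ≈ 91.18 → 91.
O₃: row 0.0868–0.1205 (AQI 101–150). (150−101)·(0.1036−0.0868)/(0.1205−0.0868) + 101 = 49·0.0168/0.0337 + 101 ≈ 125.43 → 125.
CO: 30.18 lies in 26.45–32.06, so I_lo=151, I_hi=200, C_lo=26.45, C_hi=32.06.
(200−151)/(32.06−26.45) × (30.18−26.45) + 151 = 49/5.61 × 3.73 + 151 ≈ 183.58 → 184.
Sub-indices: SO₂→89, PM2.5→24, NO₂→91, O₃→125, CO→184. Ranked high→low: 184, 125, 91, 89, 24. Second-highest sub-index = 125.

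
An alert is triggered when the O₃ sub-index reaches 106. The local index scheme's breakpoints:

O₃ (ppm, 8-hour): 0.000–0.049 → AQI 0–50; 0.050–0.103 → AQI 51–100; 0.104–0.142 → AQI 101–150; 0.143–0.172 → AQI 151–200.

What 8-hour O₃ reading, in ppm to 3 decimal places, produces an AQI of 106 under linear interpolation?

AQI 106 lies in the 101–150 band, which corresponds to 0.104–0.142 ppm.
C = 0.104 + (106−101)×(0.142−0.104)/(150−101) = 0.104 + 5×0.038/49 ≈ 0.10788 ppm → 0.108 ppm to 3 dp.

0.108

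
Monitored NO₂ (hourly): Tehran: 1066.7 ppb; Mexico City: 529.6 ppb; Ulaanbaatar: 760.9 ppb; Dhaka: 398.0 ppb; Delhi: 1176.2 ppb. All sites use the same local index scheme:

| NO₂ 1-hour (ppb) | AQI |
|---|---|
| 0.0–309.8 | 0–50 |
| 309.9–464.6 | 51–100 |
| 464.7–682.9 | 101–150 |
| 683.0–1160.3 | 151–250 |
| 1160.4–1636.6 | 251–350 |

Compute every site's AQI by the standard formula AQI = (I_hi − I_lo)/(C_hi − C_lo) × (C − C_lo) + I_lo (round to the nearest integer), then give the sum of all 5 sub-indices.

847

Tehran: row 683.0–1160.3 (AQI 151–250). (250−151)·(1066.7−683.0)/(1160.3−683.0) + 151 = 99·383.7/477.3 + 151 ≈ 230.59 → 231.
Mexico City 529.6: bracket 464.7–682.9 → index 101–150; slope 49/218.2, offset 64.9.
AQI = 101 + 49/218.2·64.9 ≈ 115.57 ⇒ 116.
Ulaanbaatar: row 683.0–1160.3 (AQI 151–250). (250−151)·(760.9−683.0)/(1160.3−683.0) + 151 = 99·77.9/477.3 + 151 ≈ 167.16 → 167.
Dhaka 398.0: bracket 309.9–464.6 → index 51–100; slope 49/154.7, offset 88.1.
AQI = 51 + 49/154.7·88.1 ≈ 78.90 ⇒ 79.
Delhi: 1176.2 lies in 1160.4–1636.6, so I_lo=251, I_hi=350, C_lo=1160.4, C_hi=1636.6.
(350−251)/(1636.6−1160.4) × (1176.2−1160.4) + 251 = 99/476.2 × 15.8 + 251 ≈ 254.28 → 254.
AQIs: Tehran=231, Mexico City=116, Ulaanbaatar=167, Dhaka=79, Delhi=254. Sum = 231 + 116 + 167 + 79 + 254 = 847.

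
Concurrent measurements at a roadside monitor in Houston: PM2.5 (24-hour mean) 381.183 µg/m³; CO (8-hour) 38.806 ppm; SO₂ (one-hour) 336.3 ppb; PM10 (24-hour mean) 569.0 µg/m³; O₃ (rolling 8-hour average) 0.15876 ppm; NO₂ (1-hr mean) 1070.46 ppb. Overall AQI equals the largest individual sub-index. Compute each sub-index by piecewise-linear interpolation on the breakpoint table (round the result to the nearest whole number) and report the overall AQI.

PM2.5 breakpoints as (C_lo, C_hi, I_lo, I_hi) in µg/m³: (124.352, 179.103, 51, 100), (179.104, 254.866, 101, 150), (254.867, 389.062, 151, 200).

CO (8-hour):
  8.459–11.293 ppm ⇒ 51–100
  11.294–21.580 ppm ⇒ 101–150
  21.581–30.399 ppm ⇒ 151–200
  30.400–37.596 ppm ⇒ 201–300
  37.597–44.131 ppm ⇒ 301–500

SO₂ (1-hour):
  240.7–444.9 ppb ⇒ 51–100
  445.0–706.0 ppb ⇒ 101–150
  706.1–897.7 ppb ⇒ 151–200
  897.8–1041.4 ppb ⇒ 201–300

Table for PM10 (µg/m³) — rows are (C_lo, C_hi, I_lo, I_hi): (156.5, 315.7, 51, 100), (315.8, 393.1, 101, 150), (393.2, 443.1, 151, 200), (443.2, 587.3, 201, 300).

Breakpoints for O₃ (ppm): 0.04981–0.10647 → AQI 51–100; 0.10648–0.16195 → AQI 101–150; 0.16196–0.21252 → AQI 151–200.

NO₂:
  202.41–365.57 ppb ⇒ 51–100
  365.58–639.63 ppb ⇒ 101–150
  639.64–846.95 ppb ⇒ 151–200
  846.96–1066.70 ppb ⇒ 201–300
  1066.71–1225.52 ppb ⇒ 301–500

PM2.5: 381.183 ∈ [254.867, 389.062] ↔ index [151, 200].
151 + (381.183−254.867)·(200−151)/(389.062−254.867) = 151 + 126.316·49/134.195 ≈ 197.12, so AQI = 197.
CO: row 37.597–44.131 (AQI 301–500). (500−301)·(38.806−37.597)/(44.131−37.597) + 301 = 199·1.209/6.534 + 301 ≈ 337.82 → 338.
SO₂: 336.3 ∈ [240.7, 444.9] ↔ index [51, 100].
51 + (336.3−240.7)·(100−51)/(444.9−240.7) = 51 + 95.6·49/204.2 ≈ 73.94, so AQI = 74.
PM10: 569.0 ∈ [443.2, 587.3] ↔ index [201, 300].
201 + (569.0−443.2)·(300−201)/(587.3−443.2) = 201 + 125.8·99/144.1 ≈ 287.43, so AQI = 287.
O₃: row 0.10648–0.16195 (AQI 101–150). (150−101)·(0.15876−0.10648)/(0.16195−0.10648) + 101 = 49·0.05228/0.05547 + 101 ≈ 147.18 → 147.
NO₂: row 1066.71–1225.52 (AQI 301–500). (500−301)·(1070.46−1066.71)/(1225.52−1066.71) + 301 = 199·3.75/158.81 + 301 ≈ 305.70 → 306.
Sub-indices: PM2.5→197, CO→338, SO₂→74, PM10→287, O₃→147, NO₂→306. Overall AQI = max = 338; dominant pollutant is CO.
AQI 338: Hazardous.

338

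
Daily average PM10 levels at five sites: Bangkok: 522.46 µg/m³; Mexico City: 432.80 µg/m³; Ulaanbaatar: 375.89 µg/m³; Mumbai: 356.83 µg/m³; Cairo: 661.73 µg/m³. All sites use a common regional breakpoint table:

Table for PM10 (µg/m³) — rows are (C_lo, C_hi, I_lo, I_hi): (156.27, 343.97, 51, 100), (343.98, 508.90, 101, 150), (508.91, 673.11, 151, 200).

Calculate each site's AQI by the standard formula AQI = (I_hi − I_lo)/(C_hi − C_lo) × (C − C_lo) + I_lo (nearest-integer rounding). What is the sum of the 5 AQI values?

694

Bangkok: 522.46 lies in 508.91–673.11, so I_lo=151, I_hi=200, C_lo=508.91, C_hi=673.11.
(200−151)/(673.11−508.91) × (522.46−508.91) + 151 = 49/164.20 × 13.55 + 151 ≈ 155.04 → 155.
Mexico City 432.80: bracket 343.98–508.90 → index 101–150; slope 49/164.92, offset 88.82.
AQI = 101 + 49/164.92·88.82 ≈ 127.39 ⇒ 127.
Ulaanbaatar 375.89: bracket 343.98–508.90 → index 101–150; slope 49/164.92, offset 31.91.
AQI = 101 + 49/164.92·31.91 ≈ 110.48 ⇒ 110.
Mumbai: row 343.98–508.90 (AQI 101–150). (150−101)·(356.83−343.98)/(508.90−343.98) + 101 = 49·12.85/164.92 + 101 ≈ 104.82 → 105.
Cairo 661.73: bracket 508.91–673.11 → index 151–200; slope 49/164.20, offset 152.82.
AQI = 151 + 49/164.20·152.82 ≈ 196.60 ⇒ 197.
AQIs: Bangkok=155, Mexico City=127, Ulaanbaatar=110, Mumbai=105, Cairo=197. Sum = 155 + 127 + 110 + 105 + 197 = 694.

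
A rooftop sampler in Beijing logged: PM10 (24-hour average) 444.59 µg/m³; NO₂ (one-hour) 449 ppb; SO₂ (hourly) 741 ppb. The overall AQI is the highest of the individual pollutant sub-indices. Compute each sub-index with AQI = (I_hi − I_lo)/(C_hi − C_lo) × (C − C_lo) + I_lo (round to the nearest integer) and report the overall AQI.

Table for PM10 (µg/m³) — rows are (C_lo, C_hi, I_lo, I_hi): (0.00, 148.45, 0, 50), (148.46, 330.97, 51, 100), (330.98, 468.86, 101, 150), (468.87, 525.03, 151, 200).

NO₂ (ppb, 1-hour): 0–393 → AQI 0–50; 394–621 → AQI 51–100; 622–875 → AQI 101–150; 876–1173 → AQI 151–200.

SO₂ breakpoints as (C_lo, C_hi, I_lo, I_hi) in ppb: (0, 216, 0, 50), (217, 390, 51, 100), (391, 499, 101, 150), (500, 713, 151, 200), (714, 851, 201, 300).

PM10: 444.59 lies in 330.98–468.86, so I_lo=101, I_hi=150, C_lo=330.98, C_hi=468.86.
(150−101)/(468.86−330.98) × (444.59−330.98) + 101 = 49/137.88 × 113.61 + 101 ≈ 141.37 → 141.
NO₂: row 394–621 (AQI 51–100). (100−51)·(449−394)/(621−394) + 51 = 49·55/227 + 51 ≈ 62.87 → 63.
SO₂: 741 ∈ [714, 851] ↔ index [201, 300].
201 + (741−714)·(300−201)/(851−714) = 201 + 27·99/137 ≈ 220.51, so AQI = 221.
Sub-indices: PM10→141, NO₂→63, SO₂→221. Overall AQI = max = 221; dominant pollutant is SO₂.
AQI 221: Very Unhealthy.

221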